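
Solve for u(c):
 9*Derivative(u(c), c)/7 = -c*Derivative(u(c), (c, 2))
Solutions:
 u(c) = C1 + C2/c^(2/7)


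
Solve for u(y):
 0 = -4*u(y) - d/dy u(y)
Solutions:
 u(y) = C1*exp(-4*y)


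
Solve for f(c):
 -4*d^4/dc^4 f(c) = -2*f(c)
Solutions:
 f(c) = C1*exp(-2^(3/4)*c/2) + C2*exp(2^(3/4)*c/2) + C3*sin(2^(3/4)*c/2) + C4*cos(2^(3/4)*c/2)


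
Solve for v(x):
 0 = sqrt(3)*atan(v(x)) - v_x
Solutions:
 Integral(1/atan(_y), (_y, v(x))) = C1 + sqrt(3)*x


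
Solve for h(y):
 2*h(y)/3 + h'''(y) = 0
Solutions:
 h(y) = C3*exp(-2^(1/3)*3^(2/3)*y/3) + (C1*sin(2^(1/3)*3^(1/6)*y/2) + C2*cos(2^(1/3)*3^(1/6)*y/2))*exp(2^(1/3)*3^(2/3)*y/6)


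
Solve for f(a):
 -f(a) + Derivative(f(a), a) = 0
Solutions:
 f(a) = C1*exp(a)


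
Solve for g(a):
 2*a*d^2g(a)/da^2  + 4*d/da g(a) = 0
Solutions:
 g(a) = C1 + C2/a


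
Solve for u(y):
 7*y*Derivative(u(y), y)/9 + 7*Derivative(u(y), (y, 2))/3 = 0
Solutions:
 u(y) = C1 + C2*erf(sqrt(6)*y/6)


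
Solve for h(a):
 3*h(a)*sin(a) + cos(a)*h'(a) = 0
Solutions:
 h(a) = C1*cos(a)^3


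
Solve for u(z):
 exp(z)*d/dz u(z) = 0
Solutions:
 u(z) = C1


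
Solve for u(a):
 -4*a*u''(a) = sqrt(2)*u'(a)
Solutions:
 u(a) = C1 + C2*a^(1 - sqrt(2)/4)


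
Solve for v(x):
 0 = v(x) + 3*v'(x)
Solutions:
 v(x) = C1*exp(-x/3)


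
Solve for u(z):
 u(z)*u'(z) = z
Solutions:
 u(z) = -sqrt(C1 + z^2)
 u(z) = sqrt(C1 + z^2)


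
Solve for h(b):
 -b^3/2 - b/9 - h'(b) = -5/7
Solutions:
 h(b) = C1 - b^4/8 - b^2/18 + 5*b/7


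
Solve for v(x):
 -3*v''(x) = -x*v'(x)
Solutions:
 v(x) = C1 + C2*erfi(sqrt(6)*x/6)


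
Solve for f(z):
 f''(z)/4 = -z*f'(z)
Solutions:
 f(z) = C1 + C2*erf(sqrt(2)*z)


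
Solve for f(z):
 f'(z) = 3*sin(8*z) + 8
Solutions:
 f(z) = C1 + 8*z - 3*cos(8*z)/8


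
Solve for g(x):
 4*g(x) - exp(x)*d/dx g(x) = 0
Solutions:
 g(x) = C1*exp(-4*exp(-x))


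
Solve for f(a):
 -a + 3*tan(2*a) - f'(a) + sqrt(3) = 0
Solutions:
 f(a) = C1 - a^2/2 + sqrt(3)*a - 3*log(cos(2*a))/2


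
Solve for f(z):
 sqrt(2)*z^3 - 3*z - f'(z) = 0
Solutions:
 f(z) = C1 + sqrt(2)*z^4/4 - 3*z^2/2


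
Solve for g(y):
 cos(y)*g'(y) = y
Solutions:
 g(y) = C1 + Integral(y/cos(y), y)


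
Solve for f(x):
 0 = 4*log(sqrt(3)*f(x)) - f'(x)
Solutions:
 -Integral(1/(2*log(_y) + log(3)), (_y, f(x)))/2 = C1 - x


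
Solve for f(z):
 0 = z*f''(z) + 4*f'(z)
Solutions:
 f(z) = C1 + C2/z^3


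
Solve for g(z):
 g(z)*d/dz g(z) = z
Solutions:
 g(z) = -sqrt(C1 + z^2)
 g(z) = sqrt(C1 + z^2)


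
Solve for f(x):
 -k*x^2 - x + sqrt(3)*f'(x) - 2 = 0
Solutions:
 f(x) = C1 + sqrt(3)*k*x^3/9 + sqrt(3)*x^2/6 + 2*sqrt(3)*x/3


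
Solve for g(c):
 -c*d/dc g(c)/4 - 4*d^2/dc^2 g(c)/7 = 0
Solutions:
 g(c) = C1 + C2*erf(sqrt(14)*c/8)


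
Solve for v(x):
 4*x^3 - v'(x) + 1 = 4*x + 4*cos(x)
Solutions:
 v(x) = C1 + x^4 - 2*x^2 + x - 4*sin(x)


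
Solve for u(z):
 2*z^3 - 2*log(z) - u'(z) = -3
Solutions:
 u(z) = C1 + z^4/2 - 2*z*log(z) + 5*z


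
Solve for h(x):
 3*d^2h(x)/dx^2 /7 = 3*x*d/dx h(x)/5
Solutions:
 h(x) = C1 + C2*erfi(sqrt(70)*x/10)


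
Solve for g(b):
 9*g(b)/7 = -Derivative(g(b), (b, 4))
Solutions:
 g(b) = (C1*sin(sqrt(6)*7^(3/4)*b/14) + C2*cos(sqrt(6)*7^(3/4)*b/14))*exp(-sqrt(6)*7^(3/4)*b/14) + (C3*sin(sqrt(6)*7^(3/4)*b/14) + C4*cos(sqrt(6)*7^(3/4)*b/14))*exp(sqrt(6)*7^(3/4)*b/14)


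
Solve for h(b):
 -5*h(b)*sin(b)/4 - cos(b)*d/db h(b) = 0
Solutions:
 h(b) = C1*cos(b)^(5/4)


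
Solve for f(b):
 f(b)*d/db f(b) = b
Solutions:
 f(b) = -sqrt(C1 + b^2)
 f(b) = sqrt(C1 + b^2)


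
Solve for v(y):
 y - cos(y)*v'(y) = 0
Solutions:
 v(y) = C1 + Integral(y/cos(y), y)


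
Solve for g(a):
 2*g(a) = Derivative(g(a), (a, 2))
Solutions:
 g(a) = C1*exp(-sqrt(2)*a) + C2*exp(sqrt(2)*a)


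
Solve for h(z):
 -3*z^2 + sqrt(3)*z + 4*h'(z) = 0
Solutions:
 h(z) = C1 + z^3/4 - sqrt(3)*z^2/8


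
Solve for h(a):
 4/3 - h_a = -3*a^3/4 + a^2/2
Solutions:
 h(a) = C1 + 3*a^4/16 - a^3/6 + 4*a/3


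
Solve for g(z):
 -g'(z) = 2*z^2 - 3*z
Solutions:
 g(z) = C1 - 2*z^3/3 + 3*z^2/2


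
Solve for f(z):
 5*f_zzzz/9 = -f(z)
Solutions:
 f(z) = (C1*sin(5^(3/4)*sqrt(6)*z/10) + C2*cos(5^(3/4)*sqrt(6)*z/10))*exp(-5^(3/4)*sqrt(6)*z/10) + (C3*sin(5^(3/4)*sqrt(6)*z/10) + C4*cos(5^(3/4)*sqrt(6)*z/10))*exp(5^(3/4)*sqrt(6)*z/10)


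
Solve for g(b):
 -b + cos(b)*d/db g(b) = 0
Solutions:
 g(b) = C1 + Integral(b/cos(b), b)


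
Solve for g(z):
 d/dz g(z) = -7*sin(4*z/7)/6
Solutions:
 g(z) = C1 + 49*cos(4*z/7)/24


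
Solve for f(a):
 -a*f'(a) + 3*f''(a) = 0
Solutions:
 f(a) = C1 + C2*erfi(sqrt(6)*a/6)


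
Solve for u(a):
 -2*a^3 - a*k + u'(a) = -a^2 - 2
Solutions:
 u(a) = C1 + a^4/2 - a^3/3 + a^2*k/2 - 2*a


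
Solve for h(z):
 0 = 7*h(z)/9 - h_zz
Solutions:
 h(z) = C1*exp(-sqrt(7)*z/3) + C2*exp(sqrt(7)*z/3)


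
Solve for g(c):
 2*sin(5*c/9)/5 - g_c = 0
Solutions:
 g(c) = C1 - 18*cos(5*c/9)/25


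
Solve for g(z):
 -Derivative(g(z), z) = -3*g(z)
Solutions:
 g(z) = C1*exp(3*z)


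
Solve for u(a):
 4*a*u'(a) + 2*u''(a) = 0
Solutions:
 u(a) = C1 + C2*erf(a)


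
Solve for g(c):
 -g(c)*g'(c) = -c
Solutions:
 g(c) = -sqrt(C1 + c^2)
 g(c) = sqrt(C1 + c^2)


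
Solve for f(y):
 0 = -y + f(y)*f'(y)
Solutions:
 f(y) = -sqrt(C1 + y^2)
 f(y) = sqrt(C1 + y^2)


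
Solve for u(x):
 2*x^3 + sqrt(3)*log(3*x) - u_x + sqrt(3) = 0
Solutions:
 u(x) = C1 + x^4/2 + sqrt(3)*x*log(x) + sqrt(3)*x*log(3)


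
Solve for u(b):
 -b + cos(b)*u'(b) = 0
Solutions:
 u(b) = C1 + Integral(b/cos(b), b)


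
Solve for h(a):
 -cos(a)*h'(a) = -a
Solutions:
 h(a) = C1 + Integral(a/cos(a), a)


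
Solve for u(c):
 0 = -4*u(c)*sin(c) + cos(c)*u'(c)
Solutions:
 u(c) = C1/cos(c)^4


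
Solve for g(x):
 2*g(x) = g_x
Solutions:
 g(x) = C1*exp(2*x)


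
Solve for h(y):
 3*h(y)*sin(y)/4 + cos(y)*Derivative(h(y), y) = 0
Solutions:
 h(y) = C1*cos(y)^(3/4)


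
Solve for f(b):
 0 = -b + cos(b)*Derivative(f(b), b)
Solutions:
 f(b) = C1 + Integral(b/cos(b), b)


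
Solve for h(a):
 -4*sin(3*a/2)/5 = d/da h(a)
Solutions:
 h(a) = C1 + 8*cos(3*a/2)/15


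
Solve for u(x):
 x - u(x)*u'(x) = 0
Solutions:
 u(x) = -sqrt(C1 + x^2)
 u(x) = sqrt(C1 + x^2)


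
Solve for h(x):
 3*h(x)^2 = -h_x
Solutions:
 h(x) = 1/(C1 + 3*x)


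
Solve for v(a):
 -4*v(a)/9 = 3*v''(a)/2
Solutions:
 v(a) = C1*sin(2*sqrt(6)*a/9) + C2*cos(2*sqrt(6)*a/9)


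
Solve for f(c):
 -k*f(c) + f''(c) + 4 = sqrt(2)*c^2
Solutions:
 f(c) = C1*exp(-c*sqrt(k)) + C2*exp(c*sqrt(k)) - sqrt(2)*c^2/k + 4/k - 2*sqrt(2)/k^2


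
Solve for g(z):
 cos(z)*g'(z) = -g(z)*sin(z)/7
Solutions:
 g(z) = C1*cos(z)^(1/7)


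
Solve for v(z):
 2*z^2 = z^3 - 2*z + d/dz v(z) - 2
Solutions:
 v(z) = C1 - z^4/4 + 2*z^3/3 + z^2 + 2*z


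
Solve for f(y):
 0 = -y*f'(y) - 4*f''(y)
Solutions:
 f(y) = C1 + C2*erf(sqrt(2)*y/4)


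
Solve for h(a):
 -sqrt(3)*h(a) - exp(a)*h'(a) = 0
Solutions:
 h(a) = C1*exp(sqrt(3)*exp(-a))


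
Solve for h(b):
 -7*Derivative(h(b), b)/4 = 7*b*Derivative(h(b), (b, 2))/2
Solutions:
 h(b) = C1 + C2*sqrt(b)


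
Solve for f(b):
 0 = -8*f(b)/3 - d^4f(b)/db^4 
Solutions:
 f(b) = (C1*sin(2^(1/4)*3^(3/4)*b/3) + C2*cos(2^(1/4)*3^(3/4)*b/3))*exp(-2^(1/4)*3^(3/4)*b/3) + (C3*sin(2^(1/4)*3^(3/4)*b/3) + C4*cos(2^(1/4)*3^(3/4)*b/3))*exp(2^(1/4)*3^(3/4)*b/3)


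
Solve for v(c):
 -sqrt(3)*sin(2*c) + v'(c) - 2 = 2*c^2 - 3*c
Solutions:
 v(c) = C1 + 2*c^3/3 - 3*c^2/2 + 2*c - sqrt(3)*cos(2*c)/2


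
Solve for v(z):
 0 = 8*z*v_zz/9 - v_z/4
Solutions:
 v(z) = C1 + C2*z^(41/32)


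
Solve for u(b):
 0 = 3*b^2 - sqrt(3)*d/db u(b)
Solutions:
 u(b) = C1 + sqrt(3)*b^3/3


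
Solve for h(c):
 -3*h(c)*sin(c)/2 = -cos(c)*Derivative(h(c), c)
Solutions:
 h(c) = C1/cos(c)^(3/2)


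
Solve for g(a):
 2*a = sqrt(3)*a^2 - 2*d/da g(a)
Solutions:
 g(a) = C1 + sqrt(3)*a^3/6 - a^2/2


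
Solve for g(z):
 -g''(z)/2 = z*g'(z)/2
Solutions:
 g(z) = C1 + C2*erf(sqrt(2)*z/2)


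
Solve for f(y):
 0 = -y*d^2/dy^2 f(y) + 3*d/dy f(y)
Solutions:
 f(y) = C1 + C2*y^4


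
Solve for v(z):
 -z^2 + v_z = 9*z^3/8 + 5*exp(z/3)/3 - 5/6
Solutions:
 v(z) = C1 + 9*z^4/32 + z^3/3 - 5*z/6 + 5*exp(z/3)


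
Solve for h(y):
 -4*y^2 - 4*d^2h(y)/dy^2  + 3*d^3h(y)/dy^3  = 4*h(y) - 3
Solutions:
 h(y) = C1*exp(y*(-2^(1/3)*(9*sqrt(921) + 275)^(1/3) - 8*2^(2/3)/(9*sqrt(921) + 275)^(1/3) + 8)/18)*sin(2^(1/3)*sqrt(3)*y*(-(9*sqrt(921) + 275)^(1/3) + 8*2^(1/3)/(9*sqrt(921) + 275)^(1/3))/18) + C2*exp(y*(-2^(1/3)*(9*sqrt(921) + 275)^(1/3) - 8*2^(2/3)/(9*sqrt(921) + 275)^(1/3) + 8)/18)*cos(2^(1/3)*sqrt(3)*y*(-(9*sqrt(921) + 275)^(1/3) + 8*2^(1/3)/(9*sqrt(921) + 275)^(1/3))/18) + C3*exp(y*(8*2^(2/3)/(9*sqrt(921) + 275)^(1/3) + 4 + 2^(1/3)*(9*sqrt(921) + 275)^(1/3))/9) - y^2 + 11/4


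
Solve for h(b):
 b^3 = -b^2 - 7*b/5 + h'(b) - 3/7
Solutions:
 h(b) = C1 + b^4/4 + b^3/3 + 7*b^2/10 + 3*b/7


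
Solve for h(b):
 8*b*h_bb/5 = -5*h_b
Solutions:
 h(b) = C1 + C2/b^(17/8)


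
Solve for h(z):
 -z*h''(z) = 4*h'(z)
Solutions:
 h(z) = C1 + C2/z^3


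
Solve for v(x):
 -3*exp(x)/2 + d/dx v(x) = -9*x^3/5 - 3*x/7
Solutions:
 v(x) = C1 - 9*x^4/20 - 3*x^2/14 + 3*exp(x)/2


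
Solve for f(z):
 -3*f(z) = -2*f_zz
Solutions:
 f(z) = C1*exp(-sqrt(6)*z/2) + C2*exp(sqrt(6)*z/2)


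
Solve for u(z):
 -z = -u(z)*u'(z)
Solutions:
 u(z) = -sqrt(C1 + z^2)
 u(z) = sqrt(C1 + z^2)


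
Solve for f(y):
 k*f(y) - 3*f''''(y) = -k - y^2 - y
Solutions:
 f(y) = C1*exp(-3^(3/4)*k^(1/4)*y/3) + C2*exp(3^(3/4)*k^(1/4)*y/3) + C3*exp(-3^(3/4)*I*k^(1/4)*y/3) + C4*exp(3^(3/4)*I*k^(1/4)*y/3) - 1 - y^2/k - y/k


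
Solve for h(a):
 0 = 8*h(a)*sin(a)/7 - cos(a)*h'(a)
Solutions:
 h(a) = C1/cos(a)^(8/7)


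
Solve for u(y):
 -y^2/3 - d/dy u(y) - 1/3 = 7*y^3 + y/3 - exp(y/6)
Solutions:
 u(y) = C1 - 7*y^4/4 - y^3/9 - y^2/6 - y/3 + 6*exp(y/6)


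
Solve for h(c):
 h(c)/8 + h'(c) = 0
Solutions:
 h(c) = C1*exp(-c/8)


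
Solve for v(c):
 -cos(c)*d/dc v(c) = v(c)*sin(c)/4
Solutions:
 v(c) = C1*cos(c)^(1/4)


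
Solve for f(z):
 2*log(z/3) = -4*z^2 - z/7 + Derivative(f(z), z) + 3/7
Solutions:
 f(z) = C1 + 4*z^3/3 + z^2/14 + 2*z*log(z) - 17*z/7 - 2*z*log(3)


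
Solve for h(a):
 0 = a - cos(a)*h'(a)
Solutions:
 h(a) = C1 + Integral(a/cos(a), a)


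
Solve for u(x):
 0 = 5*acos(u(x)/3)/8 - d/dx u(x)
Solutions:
 Integral(1/acos(_y/3), (_y, u(x))) = C1 + 5*x/8


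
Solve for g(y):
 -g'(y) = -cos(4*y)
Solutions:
 g(y) = C1 + sin(4*y)/4


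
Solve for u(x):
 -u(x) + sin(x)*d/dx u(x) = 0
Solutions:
 u(x) = C1*sqrt(cos(x) - 1)/sqrt(cos(x) + 1)


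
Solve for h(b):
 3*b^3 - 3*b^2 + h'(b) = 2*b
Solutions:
 h(b) = C1 - 3*b^4/4 + b^3 + b^2


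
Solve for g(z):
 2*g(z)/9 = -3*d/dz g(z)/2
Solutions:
 g(z) = C1*exp(-4*z/27)


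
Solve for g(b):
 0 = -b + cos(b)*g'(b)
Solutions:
 g(b) = C1 + Integral(b/cos(b), b)


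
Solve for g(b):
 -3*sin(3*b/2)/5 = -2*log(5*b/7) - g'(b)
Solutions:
 g(b) = C1 - 2*b*log(b) - 2*b*log(5) + 2*b + 2*b*log(7) - 2*cos(3*b/2)/5


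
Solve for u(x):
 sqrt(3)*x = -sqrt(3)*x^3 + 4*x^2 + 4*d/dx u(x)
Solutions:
 u(x) = C1 + sqrt(3)*x^4/16 - x^3/3 + sqrt(3)*x^2/8


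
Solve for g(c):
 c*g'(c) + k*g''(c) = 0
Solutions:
 g(c) = C1 + C2*sqrt(k)*erf(sqrt(2)*c*sqrt(1/k)/2)


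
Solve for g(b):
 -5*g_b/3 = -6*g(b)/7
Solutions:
 g(b) = C1*exp(18*b/35)


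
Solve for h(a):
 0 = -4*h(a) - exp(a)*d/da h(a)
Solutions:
 h(a) = C1*exp(4*exp(-a))


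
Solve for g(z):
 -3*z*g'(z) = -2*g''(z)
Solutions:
 g(z) = C1 + C2*erfi(sqrt(3)*z/2)


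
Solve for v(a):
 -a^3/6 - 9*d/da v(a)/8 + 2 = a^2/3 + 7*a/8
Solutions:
 v(a) = C1 - a^4/27 - 8*a^3/81 - 7*a^2/18 + 16*a/9


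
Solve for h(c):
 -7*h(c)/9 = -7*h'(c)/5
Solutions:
 h(c) = C1*exp(5*c/9)


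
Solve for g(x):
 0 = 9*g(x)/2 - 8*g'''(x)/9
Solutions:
 g(x) = C3*exp(3*2^(2/3)*3^(1/3)*x/4) + (C1*sin(3*2^(2/3)*3^(5/6)*x/8) + C2*cos(3*2^(2/3)*3^(5/6)*x/8))*exp(-3*2^(2/3)*3^(1/3)*x/8)


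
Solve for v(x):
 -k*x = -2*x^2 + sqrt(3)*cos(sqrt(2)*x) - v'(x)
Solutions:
 v(x) = C1 + k*x^2/2 - 2*x^3/3 + sqrt(6)*sin(sqrt(2)*x)/2


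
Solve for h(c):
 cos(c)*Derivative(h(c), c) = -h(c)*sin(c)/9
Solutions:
 h(c) = C1*cos(c)^(1/9)


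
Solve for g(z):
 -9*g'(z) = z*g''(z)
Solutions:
 g(z) = C1 + C2/z^8


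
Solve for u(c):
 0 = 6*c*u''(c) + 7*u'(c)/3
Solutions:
 u(c) = C1 + C2*c^(11/18)


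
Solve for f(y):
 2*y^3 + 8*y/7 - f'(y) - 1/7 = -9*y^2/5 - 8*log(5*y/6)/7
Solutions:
 f(y) = C1 + y^4/2 + 3*y^3/5 + 4*y^2/7 + 8*y*log(y)/7 - 8*y*log(6)/7 - 9*y/7 + 8*y*log(5)/7


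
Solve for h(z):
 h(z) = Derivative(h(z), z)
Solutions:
 h(z) = C1*exp(z)


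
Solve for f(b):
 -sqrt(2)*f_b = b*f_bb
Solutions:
 f(b) = C1 + C2*b^(1 - sqrt(2))


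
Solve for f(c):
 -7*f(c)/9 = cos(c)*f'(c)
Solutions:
 f(c) = C1*(sin(c) - 1)^(7/18)/(sin(c) + 1)^(7/18)


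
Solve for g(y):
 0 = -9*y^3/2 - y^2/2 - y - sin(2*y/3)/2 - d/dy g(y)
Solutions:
 g(y) = C1 - 9*y^4/8 - y^3/6 - y^2/2 + 3*cos(2*y/3)/4


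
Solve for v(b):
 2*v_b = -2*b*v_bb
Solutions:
 v(b) = C1 + C2*log(b)


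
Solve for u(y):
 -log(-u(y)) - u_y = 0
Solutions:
 -li(-u(y)) = C1 - y


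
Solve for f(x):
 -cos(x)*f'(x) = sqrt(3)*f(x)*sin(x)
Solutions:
 f(x) = C1*cos(x)^(sqrt(3))


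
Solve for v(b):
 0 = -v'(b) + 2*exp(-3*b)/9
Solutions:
 v(b) = C1 - 2*exp(-3*b)/27


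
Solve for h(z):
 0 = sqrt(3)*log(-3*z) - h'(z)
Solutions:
 h(z) = C1 + sqrt(3)*z*log(-z) + sqrt(3)*z*(-1 + log(3))


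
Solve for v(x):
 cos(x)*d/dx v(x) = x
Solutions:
 v(x) = C1 + Integral(x/cos(x), x)


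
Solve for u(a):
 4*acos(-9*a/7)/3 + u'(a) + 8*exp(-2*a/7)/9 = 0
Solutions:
 u(a) = C1 - 4*a*acos(-9*a/7)/3 - 4*sqrt(49 - 81*a^2)/27 + 28*exp(-2*a/7)/9


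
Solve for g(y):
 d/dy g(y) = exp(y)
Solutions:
 g(y) = C1 + exp(y)


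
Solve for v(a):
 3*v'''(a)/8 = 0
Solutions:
 v(a) = C1 + C2*a + C3*a^2


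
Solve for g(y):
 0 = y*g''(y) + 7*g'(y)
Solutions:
 g(y) = C1 + C2/y^6


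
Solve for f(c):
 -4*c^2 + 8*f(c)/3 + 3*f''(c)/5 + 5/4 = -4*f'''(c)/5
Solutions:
 f(c) = C1*exp(c*(-6 + 3*3^(1/3)/(8*sqrt(1630) + 323)^(1/3) + 3^(2/3)*(8*sqrt(1630) + 323)^(1/3))/24)*sin(3^(1/6)*c*(-(8*sqrt(1630) + 323)^(1/3) + 3^(2/3)/(8*sqrt(1630) + 323)^(1/3))/8) + C2*exp(c*(-6 + 3*3^(1/3)/(8*sqrt(1630) + 323)^(1/3) + 3^(2/3)*(8*sqrt(1630) + 323)^(1/3))/24)*cos(3^(1/6)*c*(-(8*sqrt(1630) + 323)^(1/3) + 3^(2/3)/(8*sqrt(1630) + 323)^(1/3))/8) + C3*exp(-c*(3*3^(1/3)/(8*sqrt(1630) + 323)^(1/3) + 3 + 3^(2/3)*(8*sqrt(1630) + 323)^(1/3))/12) + 3*c^2/2 - 183/160


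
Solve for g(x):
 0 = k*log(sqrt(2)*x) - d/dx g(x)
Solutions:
 g(x) = C1 + k*x*log(x) - k*x + k*x*log(2)/2


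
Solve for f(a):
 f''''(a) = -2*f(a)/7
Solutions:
 f(a) = (C1*sin(14^(3/4)*a/14) + C2*cos(14^(3/4)*a/14))*exp(-14^(3/4)*a/14) + (C3*sin(14^(3/4)*a/14) + C4*cos(14^(3/4)*a/14))*exp(14^(3/4)*a/14)


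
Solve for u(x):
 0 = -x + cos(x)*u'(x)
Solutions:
 u(x) = C1 + Integral(x/cos(x), x)


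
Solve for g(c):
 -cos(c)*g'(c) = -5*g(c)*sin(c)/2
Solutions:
 g(c) = C1/cos(c)^(5/2)


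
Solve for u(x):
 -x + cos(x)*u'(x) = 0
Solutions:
 u(x) = C1 + Integral(x/cos(x), x)


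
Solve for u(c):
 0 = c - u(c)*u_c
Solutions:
 u(c) = -sqrt(C1 + c^2)
 u(c) = sqrt(C1 + c^2)


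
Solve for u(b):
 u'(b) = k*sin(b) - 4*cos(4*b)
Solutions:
 u(b) = C1 - k*cos(b) - sin(4*b)


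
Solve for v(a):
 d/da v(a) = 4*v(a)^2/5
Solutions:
 v(a) = -5/(C1 + 4*a)


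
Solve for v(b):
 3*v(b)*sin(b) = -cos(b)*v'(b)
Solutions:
 v(b) = C1*cos(b)^3


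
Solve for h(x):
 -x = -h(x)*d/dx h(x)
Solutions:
 h(x) = -sqrt(C1 + x^2)
 h(x) = sqrt(C1 + x^2)


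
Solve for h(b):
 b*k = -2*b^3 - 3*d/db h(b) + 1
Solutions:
 h(b) = C1 - b^4/6 - b^2*k/6 + b/3


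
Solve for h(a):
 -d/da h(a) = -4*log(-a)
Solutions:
 h(a) = C1 + 4*a*log(-a) - 4*a


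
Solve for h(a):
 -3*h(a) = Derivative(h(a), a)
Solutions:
 h(a) = C1*exp(-3*a)


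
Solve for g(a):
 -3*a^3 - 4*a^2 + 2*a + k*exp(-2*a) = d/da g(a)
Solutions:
 g(a) = C1 - 3*a^4/4 - 4*a^3/3 + a^2 - k*exp(-2*a)/2


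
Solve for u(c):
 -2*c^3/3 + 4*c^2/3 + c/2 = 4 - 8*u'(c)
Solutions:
 u(c) = C1 + c^4/48 - c^3/18 - c^2/32 + c/2


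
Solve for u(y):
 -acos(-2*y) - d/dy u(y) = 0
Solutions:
 u(y) = C1 - y*acos(-2*y) - sqrt(1 - 4*y^2)/2


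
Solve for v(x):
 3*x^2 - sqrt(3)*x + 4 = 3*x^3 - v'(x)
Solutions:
 v(x) = C1 + 3*x^4/4 - x^3 + sqrt(3)*x^2/2 - 4*x


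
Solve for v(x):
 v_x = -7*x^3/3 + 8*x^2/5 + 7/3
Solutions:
 v(x) = C1 - 7*x^4/12 + 8*x^3/15 + 7*x/3


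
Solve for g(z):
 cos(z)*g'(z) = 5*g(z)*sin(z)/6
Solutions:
 g(z) = C1/cos(z)^(5/6)


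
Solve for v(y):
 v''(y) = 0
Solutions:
 v(y) = C1 + C2*y


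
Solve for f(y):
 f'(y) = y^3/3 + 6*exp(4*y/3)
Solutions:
 f(y) = C1 + y^4/12 + 9*exp(4*y/3)/2


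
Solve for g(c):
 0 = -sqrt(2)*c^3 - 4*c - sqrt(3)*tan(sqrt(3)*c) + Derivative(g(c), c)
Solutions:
 g(c) = C1 + sqrt(2)*c^4/4 + 2*c^2 - log(cos(sqrt(3)*c))


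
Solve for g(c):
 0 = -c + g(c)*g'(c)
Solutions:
 g(c) = -sqrt(C1 + c^2)
 g(c) = sqrt(C1 + c^2)


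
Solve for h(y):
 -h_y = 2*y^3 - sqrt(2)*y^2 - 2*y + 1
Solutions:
 h(y) = C1 - y^4/2 + sqrt(2)*y^3/3 + y^2 - y


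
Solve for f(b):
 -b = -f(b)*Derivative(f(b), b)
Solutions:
 f(b) = -sqrt(C1 + b^2)
 f(b) = sqrt(C1 + b^2)


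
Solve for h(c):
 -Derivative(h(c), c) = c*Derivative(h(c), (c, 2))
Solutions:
 h(c) = C1 + C2*log(c)


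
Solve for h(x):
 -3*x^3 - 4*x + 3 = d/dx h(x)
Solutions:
 h(x) = C1 - 3*x^4/4 - 2*x^2 + 3*x


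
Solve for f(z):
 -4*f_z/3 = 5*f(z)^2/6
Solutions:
 f(z) = 8/(C1 + 5*z)


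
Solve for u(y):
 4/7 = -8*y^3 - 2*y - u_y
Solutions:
 u(y) = C1 - 2*y^4 - y^2 - 4*y/7


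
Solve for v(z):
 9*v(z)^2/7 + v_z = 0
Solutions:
 v(z) = 7/(C1 + 9*z)


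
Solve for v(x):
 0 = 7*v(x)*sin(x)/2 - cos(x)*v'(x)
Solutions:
 v(x) = C1/cos(x)^(7/2)


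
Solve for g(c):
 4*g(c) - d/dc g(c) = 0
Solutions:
 g(c) = C1*exp(4*c)


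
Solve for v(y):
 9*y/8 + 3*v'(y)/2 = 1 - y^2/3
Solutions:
 v(y) = C1 - 2*y^3/27 - 3*y^2/8 + 2*y/3


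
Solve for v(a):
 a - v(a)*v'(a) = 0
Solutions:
 v(a) = -sqrt(C1 + a^2)
 v(a) = sqrt(C1 + a^2)


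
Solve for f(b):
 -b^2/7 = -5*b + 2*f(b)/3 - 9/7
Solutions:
 f(b) = -3*b^2/14 + 15*b/2 + 27/14


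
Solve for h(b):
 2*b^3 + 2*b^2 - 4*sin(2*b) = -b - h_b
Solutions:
 h(b) = C1 - b^4/2 - 2*b^3/3 - b^2/2 - 2*cos(2*b)


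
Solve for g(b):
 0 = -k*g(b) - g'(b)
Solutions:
 g(b) = C1*exp(-b*k)


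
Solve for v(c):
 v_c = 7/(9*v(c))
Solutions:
 v(c) = -sqrt(C1 + 14*c)/3
 v(c) = sqrt(C1 + 14*c)/3


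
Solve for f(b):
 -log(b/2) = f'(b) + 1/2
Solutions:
 f(b) = C1 - b*log(b) + b/2 + b*log(2)


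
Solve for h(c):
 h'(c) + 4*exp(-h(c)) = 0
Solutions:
 h(c) = log(C1 - 4*c)


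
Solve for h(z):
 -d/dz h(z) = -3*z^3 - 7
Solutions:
 h(z) = C1 + 3*z^4/4 + 7*z


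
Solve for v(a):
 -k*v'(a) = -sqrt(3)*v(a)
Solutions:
 v(a) = C1*exp(sqrt(3)*a/k)


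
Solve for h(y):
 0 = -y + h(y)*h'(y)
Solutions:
 h(y) = -sqrt(C1 + y^2)
 h(y) = sqrt(C1 + y^2)


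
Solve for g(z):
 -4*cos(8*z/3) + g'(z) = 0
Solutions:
 g(z) = C1 + 3*sin(8*z/3)/2


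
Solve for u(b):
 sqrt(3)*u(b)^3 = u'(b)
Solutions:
 u(b) = -sqrt(2)*sqrt(-1/(C1 + sqrt(3)*b))/2
 u(b) = sqrt(2)*sqrt(-1/(C1 + sqrt(3)*b))/2


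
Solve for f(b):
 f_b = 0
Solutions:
 f(b) = C1


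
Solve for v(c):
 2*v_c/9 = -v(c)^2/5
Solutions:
 v(c) = 10/(C1 + 9*c)


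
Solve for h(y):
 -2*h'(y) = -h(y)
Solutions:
 h(y) = C1*exp(y/2)


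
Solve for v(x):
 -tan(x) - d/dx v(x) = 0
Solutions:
 v(x) = C1 + log(cos(x))


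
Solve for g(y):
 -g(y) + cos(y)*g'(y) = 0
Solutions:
 g(y) = C1*sqrt(sin(y) + 1)/sqrt(sin(y) - 1)


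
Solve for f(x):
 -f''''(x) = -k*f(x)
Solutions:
 f(x) = C1*exp(-k^(1/4)*x) + C2*exp(k^(1/4)*x) + C3*exp(-I*k^(1/4)*x) + C4*exp(I*k^(1/4)*x)


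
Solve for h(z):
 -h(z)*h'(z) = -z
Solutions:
 h(z) = -sqrt(C1 + z^2)
 h(z) = sqrt(C1 + z^2)


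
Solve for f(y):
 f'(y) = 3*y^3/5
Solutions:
 f(y) = C1 + 3*y^4/20


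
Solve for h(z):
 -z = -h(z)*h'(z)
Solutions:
 h(z) = -sqrt(C1 + z^2)
 h(z) = sqrt(C1 + z^2)


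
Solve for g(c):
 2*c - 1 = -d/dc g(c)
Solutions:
 g(c) = C1 - c^2 + c


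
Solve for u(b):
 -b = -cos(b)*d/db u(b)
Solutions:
 u(b) = C1 + Integral(b/cos(b), b)


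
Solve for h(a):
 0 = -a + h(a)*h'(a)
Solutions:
 h(a) = -sqrt(C1 + a^2)
 h(a) = sqrt(C1 + a^2)


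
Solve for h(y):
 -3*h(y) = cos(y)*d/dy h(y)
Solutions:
 h(y) = C1*(sin(y) - 1)^(3/2)/(sin(y) + 1)^(3/2)


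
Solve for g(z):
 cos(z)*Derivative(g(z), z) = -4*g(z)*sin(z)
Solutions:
 g(z) = C1*cos(z)^4


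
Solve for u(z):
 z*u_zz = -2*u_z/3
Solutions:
 u(z) = C1 + C2*z^(1/3)


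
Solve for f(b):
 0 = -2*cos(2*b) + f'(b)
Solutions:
 f(b) = C1 + sin(2*b)


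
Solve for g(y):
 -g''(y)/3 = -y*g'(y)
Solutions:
 g(y) = C1 + C2*erfi(sqrt(6)*y/2)


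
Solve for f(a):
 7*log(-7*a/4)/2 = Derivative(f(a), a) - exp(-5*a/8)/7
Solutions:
 f(a) = C1 + 7*a*log(-a)/2 + a*(-7*log(2) - 7/2 + 7*log(7)/2) - 8*exp(-5*a/8)/35


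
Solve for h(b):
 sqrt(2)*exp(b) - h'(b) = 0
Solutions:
 h(b) = C1 + sqrt(2)*exp(b)


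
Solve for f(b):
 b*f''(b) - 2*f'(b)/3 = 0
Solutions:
 f(b) = C1 + C2*b^(5/3)


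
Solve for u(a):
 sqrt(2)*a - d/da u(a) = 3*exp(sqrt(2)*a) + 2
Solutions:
 u(a) = C1 + sqrt(2)*a^2/2 - 2*a - 3*sqrt(2)*exp(sqrt(2)*a)/2


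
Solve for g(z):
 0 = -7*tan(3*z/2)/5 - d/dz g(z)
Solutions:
 g(z) = C1 + 14*log(cos(3*z/2))/15


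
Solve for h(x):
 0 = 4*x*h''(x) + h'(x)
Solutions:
 h(x) = C1 + C2*x^(3/4)


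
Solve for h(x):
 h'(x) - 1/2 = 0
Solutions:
 h(x) = C1 + x/2


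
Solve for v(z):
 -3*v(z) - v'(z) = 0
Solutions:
 v(z) = C1*exp(-3*z)


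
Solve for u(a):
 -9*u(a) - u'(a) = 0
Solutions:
 u(a) = C1*exp(-9*a)


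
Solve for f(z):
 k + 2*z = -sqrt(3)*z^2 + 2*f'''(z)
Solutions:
 f(z) = C1 + C2*z + C3*z^2 + k*z^3/12 + sqrt(3)*z^5/120 + z^4/24


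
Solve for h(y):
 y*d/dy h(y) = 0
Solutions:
 h(y) = C1


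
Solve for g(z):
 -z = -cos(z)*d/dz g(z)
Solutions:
 g(z) = C1 + Integral(z/cos(z), z)


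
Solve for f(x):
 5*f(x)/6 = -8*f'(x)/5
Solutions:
 f(x) = C1*exp(-25*x/48)


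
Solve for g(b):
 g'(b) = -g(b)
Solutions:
 g(b) = C1*exp(-b)


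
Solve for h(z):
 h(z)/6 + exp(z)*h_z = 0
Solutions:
 h(z) = C1*exp(exp(-z)/6)


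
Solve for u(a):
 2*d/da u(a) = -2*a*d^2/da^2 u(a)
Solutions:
 u(a) = C1 + C2*log(a)


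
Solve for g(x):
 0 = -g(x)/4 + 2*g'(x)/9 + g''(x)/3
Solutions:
 g(x) = C1*exp(x*(-2 + sqrt(31))/6) + C2*exp(-x*(2 + sqrt(31))/6)


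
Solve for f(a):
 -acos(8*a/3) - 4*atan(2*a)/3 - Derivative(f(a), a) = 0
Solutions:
 f(a) = C1 - a*acos(8*a/3) - 4*a*atan(2*a)/3 + sqrt(9 - 64*a^2)/8 + log(4*a^2 + 1)/3


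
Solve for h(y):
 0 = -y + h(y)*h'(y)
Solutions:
 h(y) = -sqrt(C1 + y^2)
 h(y) = sqrt(C1 + y^2)


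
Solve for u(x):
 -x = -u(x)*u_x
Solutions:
 u(x) = -sqrt(C1 + x^2)
 u(x) = sqrt(C1 + x^2)


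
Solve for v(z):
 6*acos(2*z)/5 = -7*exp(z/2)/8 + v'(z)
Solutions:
 v(z) = C1 + 6*z*acos(2*z)/5 - 3*sqrt(1 - 4*z^2)/5 + 7*exp(z/2)/4


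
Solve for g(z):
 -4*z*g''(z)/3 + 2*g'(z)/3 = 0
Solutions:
 g(z) = C1 + C2*z^(3/2)


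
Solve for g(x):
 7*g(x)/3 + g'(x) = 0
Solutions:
 g(x) = C1*exp(-7*x/3)


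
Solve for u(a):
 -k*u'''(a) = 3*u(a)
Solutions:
 u(a) = C1*exp(3^(1/3)*a*(-1/k)^(1/3)) + C2*exp(a*(-1/k)^(1/3)*(-3^(1/3) + 3^(5/6)*I)/2) + C3*exp(-a*(-1/k)^(1/3)*(3^(1/3) + 3^(5/6)*I)/2)


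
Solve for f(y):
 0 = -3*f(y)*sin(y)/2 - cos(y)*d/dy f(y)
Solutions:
 f(y) = C1*cos(y)^(3/2)


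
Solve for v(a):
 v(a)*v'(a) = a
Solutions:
 v(a) = -sqrt(C1 + a^2)
 v(a) = sqrt(C1 + a^2)


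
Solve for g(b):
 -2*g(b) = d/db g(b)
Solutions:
 g(b) = C1*exp(-2*b)


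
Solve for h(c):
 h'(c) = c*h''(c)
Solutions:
 h(c) = C1 + C2*c^2


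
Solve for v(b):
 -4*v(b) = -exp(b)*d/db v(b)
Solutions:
 v(b) = C1*exp(-4*exp(-b))


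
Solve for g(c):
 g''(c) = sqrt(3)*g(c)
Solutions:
 g(c) = C1*exp(-3^(1/4)*c) + C2*exp(3^(1/4)*c)


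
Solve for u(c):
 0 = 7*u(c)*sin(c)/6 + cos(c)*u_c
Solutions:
 u(c) = C1*cos(c)^(7/6)


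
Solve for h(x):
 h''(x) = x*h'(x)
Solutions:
 h(x) = C1 + C2*erfi(sqrt(2)*x/2)


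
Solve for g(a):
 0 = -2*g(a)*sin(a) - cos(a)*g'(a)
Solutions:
 g(a) = C1*cos(a)^2


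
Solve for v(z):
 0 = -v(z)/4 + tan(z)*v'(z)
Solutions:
 v(z) = C1*sin(z)^(1/4)


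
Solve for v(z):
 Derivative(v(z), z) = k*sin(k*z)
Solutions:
 v(z) = C1 - cos(k*z)


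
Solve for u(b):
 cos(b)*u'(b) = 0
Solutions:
 u(b) = C1


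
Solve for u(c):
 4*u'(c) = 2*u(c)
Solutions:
 u(c) = C1*exp(c/2)


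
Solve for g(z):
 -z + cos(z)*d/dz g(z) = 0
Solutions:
 g(z) = C1 + Integral(z/cos(z), z)


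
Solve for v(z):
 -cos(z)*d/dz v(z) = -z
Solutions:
 v(z) = C1 + Integral(z/cos(z), z)


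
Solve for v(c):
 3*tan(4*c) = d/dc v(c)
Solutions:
 v(c) = C1 - 3*log(cos(4*c))/4


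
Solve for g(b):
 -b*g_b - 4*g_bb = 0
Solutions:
 g(b) = C1 + C2*erf(sqrt(2)*b/4)


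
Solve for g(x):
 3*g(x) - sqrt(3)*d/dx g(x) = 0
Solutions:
 g(x) = C1*exp(sqrt(3)*x)


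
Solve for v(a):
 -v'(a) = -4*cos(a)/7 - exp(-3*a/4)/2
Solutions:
 v(a) = C1 + 4*sin(a)/7 - 2*exp(-3*a/4)/3


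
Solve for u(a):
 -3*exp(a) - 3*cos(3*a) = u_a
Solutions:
 u(a) = C1 - 3*exp(a) - sin(3*a)


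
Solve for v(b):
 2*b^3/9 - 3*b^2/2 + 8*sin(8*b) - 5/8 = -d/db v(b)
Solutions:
 v(b) = C1 - b^4/18 + b^3/2 + 5*b/8 + cos(8*b)


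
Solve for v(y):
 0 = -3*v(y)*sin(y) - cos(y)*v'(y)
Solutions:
 v(y) = C1*cos(y)^3


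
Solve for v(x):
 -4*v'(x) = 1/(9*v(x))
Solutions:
 v(x) = -sqrt(C1 - 2*x)/6
 v(x) = sqrt(C1 - 2*x)/6


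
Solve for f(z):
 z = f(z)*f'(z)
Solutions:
 f(z) = -sqrt(C1 + z^2)
 f(z) = sqrt(C1 + z^2)


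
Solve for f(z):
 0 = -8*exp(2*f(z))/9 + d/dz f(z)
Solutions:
 f(z) = log(-sqrt(-1/(C1 + 8*z))) - log(2)/2 + log(3)
 f(z) = log(-1/(C1 + 8*z))/2 - log(2)/2 + log(3)


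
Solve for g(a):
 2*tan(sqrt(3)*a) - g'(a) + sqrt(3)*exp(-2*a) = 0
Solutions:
 g(a) = C1 + sqrt(3)*log(tan(sqrt(3)*a)^2 + 1)/3 - sqrt(3)*exp(-2*a)/2


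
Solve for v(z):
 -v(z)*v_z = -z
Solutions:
 v(z) = -sqrt(C1 + z^2)
 v(z) = sqrt(C1 + z^2)


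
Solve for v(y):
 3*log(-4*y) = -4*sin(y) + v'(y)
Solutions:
 v(y) = C1 + 3*y*log(-y) - 3*y + 6*y*log(2) - 4*cos(y)


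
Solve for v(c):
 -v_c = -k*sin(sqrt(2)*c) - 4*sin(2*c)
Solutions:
 v(c) = C1 - sqrt(2)*k*cos(sqrt(2)*c)/2 - 2*cos(2*c)


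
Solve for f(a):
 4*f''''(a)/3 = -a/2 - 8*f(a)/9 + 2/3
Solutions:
 f(a) = -9*a/16 + (C1*sin(6^(3/4)*a/6) + C2*cos(6^(3/4)*a/6))*exp(-6^(3/4)*a/6) + (C3*sin(6^(3/4)*a/6) + C4*cos(6^(3/4)*a/6))*exp(6^(3/4)*a/6) + 3/4


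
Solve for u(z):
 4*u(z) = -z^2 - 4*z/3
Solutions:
 u(z) = z*(-3*z - 4)/12


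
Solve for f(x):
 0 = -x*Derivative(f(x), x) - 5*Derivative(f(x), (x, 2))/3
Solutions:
 f(x) = C1 + C2*erf(sqrt(30)*x/10)


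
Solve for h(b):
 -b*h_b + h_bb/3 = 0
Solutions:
 h(b) = C1 + C2*erfi(sqrt(6)*b/2)


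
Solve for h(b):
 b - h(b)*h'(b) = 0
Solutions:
 h(b) = -sqrt(C1 + b^2)
 h(b) = sqrt(C1 + b^2)


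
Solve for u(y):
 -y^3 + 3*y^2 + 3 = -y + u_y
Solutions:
 u(y) = C1 - y^4/4 + y^3 + y^2/2 + 3*y


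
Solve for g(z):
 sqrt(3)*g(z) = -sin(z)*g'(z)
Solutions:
 g(z) = C1*(cos(z) + 1)^(sqrt(3)/2)/(cos(z) - 1)^(sqrt(3)/2)


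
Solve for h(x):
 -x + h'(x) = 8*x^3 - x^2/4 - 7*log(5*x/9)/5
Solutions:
 h(x) = C1 + 2*x^4 - x^3/12 + x^2/2 - 7*x*log(x)/5 - 7*x*log(5)/5 + 7*x/5 + 14*x*log(3)/5


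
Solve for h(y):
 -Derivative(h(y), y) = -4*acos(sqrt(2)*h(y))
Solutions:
 Integral(1/acos(sqrt(2)*_y), (_y, h(y))) = C1 + 4*y


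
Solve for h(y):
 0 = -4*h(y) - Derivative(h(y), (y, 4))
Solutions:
 h(y) = (C1*sin(y) + C2*cos(y))*exp(-y) + (C3*sin(y) + C4*cos(y))*exp(y)


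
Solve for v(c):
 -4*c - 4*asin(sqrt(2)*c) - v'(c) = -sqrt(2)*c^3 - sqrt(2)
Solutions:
 v(c) = C1 + sqrt(2)*c^4/4 - 2*c^2 - 4*c*asin(sqrt(2)*c) + sqrt(2)*c - 2*sqrt(2)*sqrt(1 - 2*c^2)


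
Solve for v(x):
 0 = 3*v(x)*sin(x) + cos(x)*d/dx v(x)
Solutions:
 v(x) = C1*cos(x)^3


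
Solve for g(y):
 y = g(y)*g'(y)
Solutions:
 g(y) = -sqrt(C1 + y^2)
 g(y) = sqrt(C1 + y^2)


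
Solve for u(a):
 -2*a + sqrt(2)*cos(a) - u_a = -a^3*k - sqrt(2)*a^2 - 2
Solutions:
 u(a) = C1 + a^4*k/4 + sqrt(2)*a^3/3 - a^2 + 2*a + sqrt(2)*sin(a)


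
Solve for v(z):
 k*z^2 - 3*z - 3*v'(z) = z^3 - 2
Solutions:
 v(z) = C1 + k*z^3/9 - z^4/12 - z^2/2 + 2*z/3


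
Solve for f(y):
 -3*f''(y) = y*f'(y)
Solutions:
 f(y) = C1 + C2*erf(sqrt(6)*y/6)


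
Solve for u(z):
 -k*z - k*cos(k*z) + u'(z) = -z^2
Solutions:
 u(z) = C1 + k*z^2/2 - z^3/3 + sin(k*z)


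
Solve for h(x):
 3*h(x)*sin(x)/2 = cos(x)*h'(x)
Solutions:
 h(x) = C1/cos(x)^(3/2)


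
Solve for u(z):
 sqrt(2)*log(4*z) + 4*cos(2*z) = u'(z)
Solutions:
 u(z) = C1 + sqrt(2)*z*(log(z) - 1) + 2*sqrt(2)*z*log(2) + 2*sin(2*z)


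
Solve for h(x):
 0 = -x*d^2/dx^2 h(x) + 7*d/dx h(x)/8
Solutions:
 h(x) = C1 + C2*x^(15/8)


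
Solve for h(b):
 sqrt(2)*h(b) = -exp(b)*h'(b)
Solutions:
 h(b) = C1*exp(sqrt(2)*exp(-b))


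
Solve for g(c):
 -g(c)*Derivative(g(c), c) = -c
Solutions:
 g(c) = -sqrt(C1 + c^2)
 g(c) = sqrt(C1 + c^2)


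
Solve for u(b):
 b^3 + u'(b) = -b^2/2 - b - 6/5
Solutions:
 u(b) = C1 - b^4/4 - b^3/6 - b^2/2 - 6*b/5


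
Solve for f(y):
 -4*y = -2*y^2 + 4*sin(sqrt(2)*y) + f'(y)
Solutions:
 f(y) = C1 + 2*y^3/3 - 2*y^2 + 2*sqrt(2)*cos(sqrt(2)*y)


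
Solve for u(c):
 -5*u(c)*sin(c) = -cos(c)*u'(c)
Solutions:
 u(c) = C1/cos(c)^5


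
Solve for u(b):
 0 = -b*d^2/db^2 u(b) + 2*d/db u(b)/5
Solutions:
 u(b) = C1 + C2*b^(7/5)


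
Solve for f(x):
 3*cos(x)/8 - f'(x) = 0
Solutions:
 f(x) = C1 + 3*sin(x)/8


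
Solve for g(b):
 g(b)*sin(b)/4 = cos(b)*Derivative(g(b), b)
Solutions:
 g(b) = C1/cos(b)^(1/4)


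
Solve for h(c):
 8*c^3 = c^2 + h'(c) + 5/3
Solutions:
 h(c) = C1 + 2*c^4 - c^3/3 - 5*c/3


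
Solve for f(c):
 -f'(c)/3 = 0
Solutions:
 f(c) = C1


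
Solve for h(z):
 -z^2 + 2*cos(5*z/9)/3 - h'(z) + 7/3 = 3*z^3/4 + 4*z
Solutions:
 h(z) = C1 - 3*z^4/16 - z^3/3 - 2*z^2 + 7*z/3 + 6*sin(5*z/9)/5


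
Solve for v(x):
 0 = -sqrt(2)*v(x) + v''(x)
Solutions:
 v(x) = C1*exp(-2^(1/4)*x) + C2*exp(2^(1/4)*x)


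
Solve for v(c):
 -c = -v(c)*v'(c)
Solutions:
 v(c) = -sqrt(C1 + c^2)
 v(c) = sqrt(C1 + c^2)


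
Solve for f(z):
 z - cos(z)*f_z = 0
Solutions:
 f(z) = C1 + Integral(z/cos(z), z)


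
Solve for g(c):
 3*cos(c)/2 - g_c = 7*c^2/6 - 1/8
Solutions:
 g(c) = C1 - 7*c^3/18 + c/8 + 3*sin(c)/2


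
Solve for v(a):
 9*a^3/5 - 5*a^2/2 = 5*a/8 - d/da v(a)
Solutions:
 v(a) = C1 - 9*a^4/20 + 5*a^3/6 + 5*a^2/16


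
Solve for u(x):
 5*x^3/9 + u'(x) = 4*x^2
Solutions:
 u(x) = C1 - 5*x^4/36 + 4*x^3/3


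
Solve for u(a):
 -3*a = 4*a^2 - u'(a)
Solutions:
 u(a) = C1 + 4*a^3/3 + 3*a^2/2


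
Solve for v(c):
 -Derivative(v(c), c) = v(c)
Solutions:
 v(c) = C1*exp(-c)


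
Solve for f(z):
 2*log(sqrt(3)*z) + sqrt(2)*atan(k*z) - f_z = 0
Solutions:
 f(z) = C1 + 2*z*log(z) - 2*z + z*log(3) + sqrt(2)*Piecewise((z*atan(k*z) - log(k^2*z^2 + 1)/(2*k), Ne(k, 0)), (0, True))


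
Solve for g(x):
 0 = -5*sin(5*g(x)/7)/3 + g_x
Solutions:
 -5*x/3 + 7*log(cos(5*g(x)/7) - 1)/10 - 7*log(cos(5*g(x)/7) + 1)/10 = C1


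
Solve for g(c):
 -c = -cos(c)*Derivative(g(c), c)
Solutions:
 g(c) = C1 + Integral(c/cos(c), c)


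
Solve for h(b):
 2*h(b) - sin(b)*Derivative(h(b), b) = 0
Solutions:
 h(b) = C1*(cos(b) - 1)/(cos(b) + 1)


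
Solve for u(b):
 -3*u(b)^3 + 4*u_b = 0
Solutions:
 u(b) = -sqrt(2)*sqrt(-1/(C1 + 3*b))
 u(b) = sqrt(2)*sqrt(-1/(C1 + 3*b))


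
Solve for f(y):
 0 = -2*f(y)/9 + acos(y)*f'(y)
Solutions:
 f(y) = C1*exp(2*Integral(1/acos(y), y)/9)


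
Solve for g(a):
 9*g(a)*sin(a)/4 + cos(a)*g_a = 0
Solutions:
 g(a) = C1*cos(a)^(9/4)


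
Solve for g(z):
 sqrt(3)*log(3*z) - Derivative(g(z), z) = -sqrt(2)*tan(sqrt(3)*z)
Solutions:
 g(z) = C1 + sqrt(3)*z*(log(z) - 1) + sqrt(3)*z*log(3) - sqrt(6)*log(cos(sqrt(3)*z))/3


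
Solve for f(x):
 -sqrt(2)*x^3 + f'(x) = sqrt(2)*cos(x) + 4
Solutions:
 f(x) = C1 + sqrt(2)*x^4/4 + 4*x + sqrt(2)*sin(x)


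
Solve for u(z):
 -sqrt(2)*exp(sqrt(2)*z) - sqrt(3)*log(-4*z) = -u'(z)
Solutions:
 u(z) = C1 + sqrt(3)*z*log(-z) + sqrt(3)*z*(-1 + 2*log(2)) + exp(sqrt(2)*z)


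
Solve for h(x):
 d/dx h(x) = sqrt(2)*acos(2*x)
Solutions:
 h(x) = C1 + sqrt(2)*(x*acos(2*x) - sqrt(1 - 4*x^2)/2)


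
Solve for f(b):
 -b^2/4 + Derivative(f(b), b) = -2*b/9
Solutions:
 f(b) = C1 + b^3/12 - b^2/9


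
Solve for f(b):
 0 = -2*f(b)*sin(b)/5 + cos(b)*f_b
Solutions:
 f(b) = C1/cos(b)^(2/5)


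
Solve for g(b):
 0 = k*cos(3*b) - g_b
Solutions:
 g(b) = C1 + k*sin(3*b)/3


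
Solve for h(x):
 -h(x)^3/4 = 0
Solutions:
 h(x) = 0


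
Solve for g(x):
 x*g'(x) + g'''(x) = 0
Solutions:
 g(x) = C1 + Integral(C2*airyai(-x) + C3*airybi(-x), x)


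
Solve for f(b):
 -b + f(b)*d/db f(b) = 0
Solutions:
 f(b) = -sqrt(C1 + b^2)
 f(b) = sqrt(C1 + b^2)


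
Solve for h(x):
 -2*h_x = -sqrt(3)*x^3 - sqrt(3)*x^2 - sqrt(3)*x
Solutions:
 h(x) = C1 + sqrt(3)*x^4/8 + sqrt(3)*x^3/6 + sqrt(3)*x^2/4


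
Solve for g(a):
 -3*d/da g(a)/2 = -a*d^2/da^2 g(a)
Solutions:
 g(a) = C1 + C2*a^(5/2)


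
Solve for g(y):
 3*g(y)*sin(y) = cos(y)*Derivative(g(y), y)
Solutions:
 g(y) = C1/cos(y)^3


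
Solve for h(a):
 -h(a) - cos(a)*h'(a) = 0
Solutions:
 h(a) = C1*sqrt(sin(a) - 1)/sqrt(sin(a) + 1)


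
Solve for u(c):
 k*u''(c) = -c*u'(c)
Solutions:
 u(c) = C1 + C2*sqrt(k)*erf(sqrt(2)*c*sqrt(1/k)/2)


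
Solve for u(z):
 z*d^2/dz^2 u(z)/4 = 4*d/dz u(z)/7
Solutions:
 u(z) = C1 + C2*z^(23/7)


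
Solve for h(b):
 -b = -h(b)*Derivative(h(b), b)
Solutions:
 h(b) = -sqrt(C1 + b^2)
 h(b) = sqrt(C1 + b^2)


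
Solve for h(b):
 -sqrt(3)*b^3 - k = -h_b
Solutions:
 h(b) = C1 + sqrt(3)*b^4/4 + b*k


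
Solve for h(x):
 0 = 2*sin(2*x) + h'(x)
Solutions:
 h(x) = C1 + cos(2*x)


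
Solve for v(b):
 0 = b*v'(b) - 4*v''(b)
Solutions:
 v(b) = C1 + C2*erfi(sqrt(2)*b/4)


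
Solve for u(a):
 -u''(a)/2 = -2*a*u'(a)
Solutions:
 u(a) = C1 + C2*erfi(sqrt(2)*a)


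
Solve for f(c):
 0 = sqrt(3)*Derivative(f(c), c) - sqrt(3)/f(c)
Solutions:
 f(c) = -sqrt(C1 + 2*c)
 f(c) = sqrt(C1 + 2*c)


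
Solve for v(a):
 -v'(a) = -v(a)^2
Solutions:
 v(a) = -1/(C1 + a)


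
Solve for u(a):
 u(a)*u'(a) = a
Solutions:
 u(a) = -sqrt(C1 + a^2)
 u(a) = sqrt(C1 + a^2)


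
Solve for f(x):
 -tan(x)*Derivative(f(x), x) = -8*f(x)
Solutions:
 f(x) = C1*sin(x)^8


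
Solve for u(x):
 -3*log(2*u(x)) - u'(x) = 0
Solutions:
 Integral(1/(log(_y) + log(2)), (_y, u(x)))/3 = C1 - x


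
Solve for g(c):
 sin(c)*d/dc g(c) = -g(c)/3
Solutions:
 g(c) = C1*(cos(c) + 1)^(1/6)/(cos(c) - 1)^(1/6)


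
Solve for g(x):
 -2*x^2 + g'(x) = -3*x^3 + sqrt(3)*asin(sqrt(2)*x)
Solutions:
 g(x) = C1 - 3*x^4/4 + 2*x^3/3 + sqrt(3)*(x*asin(sqrt(2)*x) + sqrt(2)*sqrt(1 - 2*x^2)/2)


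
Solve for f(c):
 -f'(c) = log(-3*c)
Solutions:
 f(c) = C1 - c*log(-c) + c*(1 - log(3))


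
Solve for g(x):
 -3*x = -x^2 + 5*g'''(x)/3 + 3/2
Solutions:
 g(x) = C1 + C2*x + C3*x^2 + x^5/100 - 3*x^4/40 - 3*x^3/20


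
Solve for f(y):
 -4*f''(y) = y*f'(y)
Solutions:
 f(y) = C1 + C2*erf(sqrt(2)*y/4)


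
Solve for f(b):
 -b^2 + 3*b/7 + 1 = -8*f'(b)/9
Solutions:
 f(b) = C1 + 3*b^3/8 - 27*b^2/112 - 9*b/8


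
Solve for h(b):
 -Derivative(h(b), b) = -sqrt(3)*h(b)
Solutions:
 h(b) = C1*exp(sqrt(3)*b)


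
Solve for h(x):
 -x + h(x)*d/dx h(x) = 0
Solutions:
 h(x) = -sqrt(C1 + x^2)
 h(x) = sqrt(C1 + x^2)


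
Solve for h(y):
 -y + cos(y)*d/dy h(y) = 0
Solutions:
 h(y) = C1 + Integral(y/cos(y), y)


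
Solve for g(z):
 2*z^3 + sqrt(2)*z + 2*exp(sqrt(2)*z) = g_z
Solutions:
 g(z) = C1 + z^4/2 + sqrt(2)*z^2/2 + sqrt(2)*exp(sqrt(2)*z)


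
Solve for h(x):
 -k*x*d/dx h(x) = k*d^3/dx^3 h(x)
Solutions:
 h(x) = C1 + Integral(C2*airyai(-x) + C3*airybi(-x), x)


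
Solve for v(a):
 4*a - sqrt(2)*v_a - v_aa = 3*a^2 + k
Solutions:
 v(a) = C1 + C2*exp(-sqrt(2)*a) - sqrt(2)*a^3/2 + sqrt(2)*a^2 + 3*a^2/2 - sqrt(2)*a*k/2 - 3*sqrt(2)*a/2 - 2*a


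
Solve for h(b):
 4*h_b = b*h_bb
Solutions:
 h(b) = C1 + C2*b^5


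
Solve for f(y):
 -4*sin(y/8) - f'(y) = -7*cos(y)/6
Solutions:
 f(y) = C1 + 7*sin(y)/6 + 32*cos(y/8)


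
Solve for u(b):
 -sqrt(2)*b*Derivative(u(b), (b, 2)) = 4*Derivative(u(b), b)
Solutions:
 u(b) = C1 + C2*b^(1 - 2*sqrt(2))


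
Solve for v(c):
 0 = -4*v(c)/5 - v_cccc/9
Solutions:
 v(c) = (C1*sin(sqrt(3)*5^(3/4)*c/5) + C2*cos(sqrt(3)*5^(3/4)*c/5))*exp(-sqrt(3)*5^(3/4)*c/5) + (C3*sin(sqrt(3)*5^(3/4)*c/5) + C4*cos(sqrt(3)*5^(3/4)*c/5))*exp(sqrt(3)*5^(3/4)*c/5)


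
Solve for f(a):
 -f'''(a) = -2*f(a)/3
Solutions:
 f(a) = C3*exp(2^(1/3)*3^(2/3)*a/3) + (C1*sin(2^(1/3)*3^(1/6)*a/2) + C2*cos(2^(1/3)*3^(1/6)*a/2))*exp(-2^(1/3)*3^(2/3)*a/6)


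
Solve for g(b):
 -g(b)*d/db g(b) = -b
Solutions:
 g(b) = -sqrt(C1 + b^2)
 g(b) = sqrt(C1 + b^2)


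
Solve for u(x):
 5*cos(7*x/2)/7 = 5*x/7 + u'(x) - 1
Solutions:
 u(x) = C1 - 5*x^2/14 + x + 10*sin(7*x/2)/49


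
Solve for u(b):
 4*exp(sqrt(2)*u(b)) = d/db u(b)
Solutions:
 u(b) = sqrt(2)*(2*log(-1/(C1 + 4*b)) - log(2))/4


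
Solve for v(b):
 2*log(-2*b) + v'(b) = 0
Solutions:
 v(b) = C1 - 2*b*log(-b) + 2*b*(1 - log(2))


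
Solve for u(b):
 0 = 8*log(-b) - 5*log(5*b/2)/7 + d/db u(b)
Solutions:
 u(b) = C1 - 51*b*log(b)/7 + b*(-5*log(2)/7 + 5*log(5)/7 + 51/7 - 8*I*pi)


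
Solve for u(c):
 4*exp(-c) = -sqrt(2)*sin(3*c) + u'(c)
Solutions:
 u(c) = C1 - sqrt(2)*cos(3*c)/3 - 4*exp(-c)


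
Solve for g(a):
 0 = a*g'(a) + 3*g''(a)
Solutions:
 g(a) = C1 + C2*erf(sqrt(6)*a/6)


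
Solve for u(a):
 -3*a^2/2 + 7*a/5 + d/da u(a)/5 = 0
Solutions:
 u(a) = C1 + 5*a^3/2 - 7*a^2/2


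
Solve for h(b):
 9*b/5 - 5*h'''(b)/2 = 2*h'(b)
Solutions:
 h(b) = C1 + C2*sin(2*sqrt(5)*b/5) + C3*cos(2*sqrt(5)*b/5) + 9*b^2/20


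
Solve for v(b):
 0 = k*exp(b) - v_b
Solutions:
 v(b) = C1 + k*exp(b)


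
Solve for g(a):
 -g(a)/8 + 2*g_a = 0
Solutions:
 g(a) = C1*exp(a/16)


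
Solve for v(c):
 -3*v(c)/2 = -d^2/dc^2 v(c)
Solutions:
 v(c) = C1*exp(-sqrt(6)*c/2) + C2*exp(sqrt(6)*c/2)


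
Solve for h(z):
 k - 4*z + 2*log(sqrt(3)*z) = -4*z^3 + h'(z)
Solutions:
 h(z) = C1 + k*z + z^4 - 2*z^2 + 2*z*log(z) - 2*z + z*log(3)
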